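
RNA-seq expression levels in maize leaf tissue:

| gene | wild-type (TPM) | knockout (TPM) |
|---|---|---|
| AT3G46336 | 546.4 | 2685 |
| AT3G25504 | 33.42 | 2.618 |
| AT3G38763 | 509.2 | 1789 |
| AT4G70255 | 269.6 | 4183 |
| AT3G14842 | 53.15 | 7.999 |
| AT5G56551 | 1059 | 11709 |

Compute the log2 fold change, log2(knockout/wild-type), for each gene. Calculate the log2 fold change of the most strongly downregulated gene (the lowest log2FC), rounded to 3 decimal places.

log2(2685/546.4) = 2.297  (AT3G46336)
log2(2.618/33.42) = -3.674  (AT3G25504)
log2(1789/509.2) = 1.813  (AT3G38763)
log2(4183/269.6) = 3.956  (AT4G70255)
log2(7.999/53.15) = -2.732  (AT3G14842)
log2(11709/1059) = 3.467  (AT5G56551)
AT3G25504 is most strongly downregulated.

-3.674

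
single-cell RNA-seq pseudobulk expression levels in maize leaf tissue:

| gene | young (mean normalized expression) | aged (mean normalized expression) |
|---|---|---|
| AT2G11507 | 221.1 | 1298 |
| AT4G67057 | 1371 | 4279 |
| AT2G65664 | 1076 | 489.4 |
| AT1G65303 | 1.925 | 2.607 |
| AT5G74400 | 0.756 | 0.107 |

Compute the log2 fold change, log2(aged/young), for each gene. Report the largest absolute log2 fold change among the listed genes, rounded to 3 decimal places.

2.821

log2(1298/221.1) = 2.554  (AT2G11507)
log2(4279/1371) = 1.642  (AT4G67057)
log2(489.4/1076) = -1.137  (AT2G65664)
log2(2.607/1.925) = 0.438  (AT1G65303)
log2(0.107/0.756) = -2.821  (AT5G74400)
The largest magnitude belongs to AT5G74400.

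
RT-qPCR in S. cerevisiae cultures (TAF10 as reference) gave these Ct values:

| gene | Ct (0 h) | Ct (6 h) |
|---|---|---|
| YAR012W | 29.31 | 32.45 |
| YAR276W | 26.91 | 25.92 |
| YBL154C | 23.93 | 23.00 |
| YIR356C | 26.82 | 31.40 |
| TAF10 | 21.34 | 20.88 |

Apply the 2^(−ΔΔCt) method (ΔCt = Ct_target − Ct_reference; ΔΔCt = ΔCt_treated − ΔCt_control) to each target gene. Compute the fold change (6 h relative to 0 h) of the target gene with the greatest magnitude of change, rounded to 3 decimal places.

0.030

YAR012W: ΔΔCt = (32.45−20.88) − (29.31−21.34) = 11.57 − 7.97 = 3.60; fold change = 2^-3.60 = 0.082
YAR276W: ΔΔCt = (25.92−20.88) − (26.91−21.34) = 5.04 − 5.57 = -0.53; fold change = 2^0.53 = 1.444
YBL154C: ΔΔCt = (23.00−20.88) − (23.93−21.34) = 2.12 − 2.59 = -0.47; fold change = 2^0.47 = 1.385
YIR356C: ΔΔCt = (31.40−20.88) − (26.82−21.34) = 10.52 − 5.48 = 5.04; fold change = 2^-5.04 = 0.030
YIR356C has the largest |ΔΔCt| = 5.04.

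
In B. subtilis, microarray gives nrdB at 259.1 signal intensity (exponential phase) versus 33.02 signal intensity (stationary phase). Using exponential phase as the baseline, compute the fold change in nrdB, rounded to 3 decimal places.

Fold change = 33.02 / 259.1 = 0.1274
nrdB is downregulated.

0.127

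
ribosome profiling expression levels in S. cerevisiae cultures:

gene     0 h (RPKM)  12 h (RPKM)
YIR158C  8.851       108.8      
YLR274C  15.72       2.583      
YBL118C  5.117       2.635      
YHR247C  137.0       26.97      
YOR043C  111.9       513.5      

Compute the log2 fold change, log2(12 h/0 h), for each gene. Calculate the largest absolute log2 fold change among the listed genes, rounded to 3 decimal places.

log2(108.8/8.851) = 3.620  (YIR158C)
log2(2.583/15.72) = -2.605  (YLR274C)
log2(2.635/5.117) = -0.957  (YBL118C)
log2(26.97/137.0) = -2.345  (YHR247C)
log2(513.5/111.9) = 2.198  (YOR043C)
The largest magnitude belongs to YIR158C.

3.620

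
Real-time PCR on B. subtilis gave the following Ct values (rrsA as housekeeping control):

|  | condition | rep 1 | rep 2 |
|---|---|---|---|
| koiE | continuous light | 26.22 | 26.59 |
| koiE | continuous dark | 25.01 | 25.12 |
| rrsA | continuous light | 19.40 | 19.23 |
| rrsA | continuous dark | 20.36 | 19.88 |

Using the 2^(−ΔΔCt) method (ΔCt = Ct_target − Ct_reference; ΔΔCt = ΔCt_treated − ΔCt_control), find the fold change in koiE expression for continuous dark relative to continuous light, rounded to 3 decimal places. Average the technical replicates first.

Mean Ct: koiE continuous light 26.405; koiE continuous dark 25.065; rrsA continuous light 19.315; rrsA continuous dark 20.120
ΔCt(continuous light) = 26.405 − 19.315 = 7.090
ΔCt(continuous dark) = 25.065 − 20.120 = 4.945
ΔΔCt = 4.945 − 7.090 = -2.145
Fold change = 2^(−(-2.145)) = 2^2.145 = 4.4229

4.423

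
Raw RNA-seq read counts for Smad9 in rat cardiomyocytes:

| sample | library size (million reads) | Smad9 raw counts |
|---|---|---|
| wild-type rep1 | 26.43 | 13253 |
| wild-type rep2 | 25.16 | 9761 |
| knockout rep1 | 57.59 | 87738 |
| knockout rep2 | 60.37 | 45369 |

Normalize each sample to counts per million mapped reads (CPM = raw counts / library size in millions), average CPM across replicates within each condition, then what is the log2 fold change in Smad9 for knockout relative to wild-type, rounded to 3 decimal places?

CPM(wild-type rep1) = 13253 / 26.43 = 501.4378
CPM(wild-type rep2) = 9761 / 25.16 = 387.9571
CPM(knockout rep1) = 87738 / 57.59 = 1523.4937
CPM(knockout rep2) = 45369 / 60.37 = 751.5157
mean CPM(wild-type) = 444.6974; mean CPM(knockout) = 1137.5047
Fold change = 1137.5047 / 444.6974 = 2.55793
log2(2.55793) = 1.3550

1.355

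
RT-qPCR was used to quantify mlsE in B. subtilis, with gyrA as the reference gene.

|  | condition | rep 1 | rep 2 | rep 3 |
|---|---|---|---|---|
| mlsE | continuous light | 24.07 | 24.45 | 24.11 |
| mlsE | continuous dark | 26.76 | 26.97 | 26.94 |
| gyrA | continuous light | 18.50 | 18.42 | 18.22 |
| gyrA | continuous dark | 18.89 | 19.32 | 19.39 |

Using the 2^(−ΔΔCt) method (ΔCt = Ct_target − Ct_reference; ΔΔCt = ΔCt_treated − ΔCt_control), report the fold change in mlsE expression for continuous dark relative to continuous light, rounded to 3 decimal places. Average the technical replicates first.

0.275

Mean Ct: mlsE continuous light 24.210; mlsE continuous dark 26.890; gyrA continuous light 18.380; gyrA continuous dark 19.200
ΔCt(continuous light) = 24.210 − 18.380 = 5.830
ΔCt(continuous dark) = 26.890 − 19.200 = 7.690
ΔΔCt = 7.690 − 5.830 = 1.860
Fold change = 2^(−1.860) = 0.2755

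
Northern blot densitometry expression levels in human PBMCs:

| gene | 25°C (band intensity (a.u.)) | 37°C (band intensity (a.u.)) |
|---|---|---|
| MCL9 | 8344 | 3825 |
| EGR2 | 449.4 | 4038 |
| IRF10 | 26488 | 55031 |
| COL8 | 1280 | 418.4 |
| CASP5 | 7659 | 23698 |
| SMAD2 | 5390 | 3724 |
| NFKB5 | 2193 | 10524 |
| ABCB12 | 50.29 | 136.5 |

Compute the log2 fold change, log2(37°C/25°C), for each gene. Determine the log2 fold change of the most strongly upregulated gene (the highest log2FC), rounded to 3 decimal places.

3.168

log2(3825/8344) = -1.125  (MCL9)
log2(4038/449.4) = 3.168  (EGR2)
log2(55031/26488) = 1.055  (IRF10)
log2(418.4/1280) = -1.613  (COL8)
log2(23698/7659) = 1.630  (CASP5)
log2(3724/5390) = -0.533  (SMAD2)
log2(10524/2193) = 2.263  (NFKB5)
log2(136.5/50.29) = 1.441  (ABCB12)
EGR2 is most strongly upregulated.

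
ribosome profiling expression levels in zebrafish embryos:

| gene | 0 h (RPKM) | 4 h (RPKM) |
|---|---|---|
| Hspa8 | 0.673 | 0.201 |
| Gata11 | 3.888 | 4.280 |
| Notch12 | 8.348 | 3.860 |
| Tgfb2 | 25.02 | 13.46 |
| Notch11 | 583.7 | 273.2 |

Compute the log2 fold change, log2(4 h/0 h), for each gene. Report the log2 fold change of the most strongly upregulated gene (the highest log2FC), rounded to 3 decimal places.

log2(0.201/0.673) = -1.743  (Hspa8)
log2(4.280/3.888) = 0.139  (Gata11)
log2(3.860/8.348) = -1.113  (Notch12)
log2(13.46/25.02) = -0.894  (Tgfb2)
log2(273.2/583.7) = -1.095  (Notch11)
Gata11 is most strongly upregulated.

0.139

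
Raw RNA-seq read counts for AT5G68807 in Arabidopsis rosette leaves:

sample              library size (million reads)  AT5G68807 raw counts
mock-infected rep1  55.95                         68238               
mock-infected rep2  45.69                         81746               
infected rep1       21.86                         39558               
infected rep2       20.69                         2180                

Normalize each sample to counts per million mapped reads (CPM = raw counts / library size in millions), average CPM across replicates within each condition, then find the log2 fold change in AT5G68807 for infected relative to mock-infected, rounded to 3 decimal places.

CPM(mock-infected rep1) = 68238 / 55.95 = 1219.6247
CPM(mock-infected rep2) = 81746 / 45.69 = 1789.1442
CPM(infected rep1) = 39558 / 21.86 = 1809.6066
CPM(infected rep2) = 2180 / 20.69 = 105.3649
mean CPM(mock-infected) = 1504.3844; mean CPM(infected) = 957.4857
Fold change = 957.4857 / 1504.3844 = 0.63646
log2(0.63646) = -0.6519

-0.652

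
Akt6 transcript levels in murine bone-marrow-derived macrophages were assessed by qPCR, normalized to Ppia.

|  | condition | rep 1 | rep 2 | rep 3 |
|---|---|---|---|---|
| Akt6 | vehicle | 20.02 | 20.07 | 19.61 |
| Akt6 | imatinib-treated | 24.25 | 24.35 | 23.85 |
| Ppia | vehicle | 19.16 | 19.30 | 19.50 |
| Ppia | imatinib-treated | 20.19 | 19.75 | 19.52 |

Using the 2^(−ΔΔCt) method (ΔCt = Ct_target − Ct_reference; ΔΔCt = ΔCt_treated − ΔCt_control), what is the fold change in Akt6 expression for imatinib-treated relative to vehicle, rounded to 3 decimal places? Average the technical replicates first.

Mean Ct: Akt6 vehicle 19.900; Akt6 imatinib-treated 24.150; Ppia vehicle 19.320; Ppia imatinib-treated 19.820
ΔCt(vehicle) = 19.900 − 19.320 = 0.580
ΔCt(imatinib-treated) = 24.150 − 19.820 = 4.330
ΔΔCt = 4.330 − 0.580 = 3.750
Fold change = 2^(−3.750) = 0.0743

0.074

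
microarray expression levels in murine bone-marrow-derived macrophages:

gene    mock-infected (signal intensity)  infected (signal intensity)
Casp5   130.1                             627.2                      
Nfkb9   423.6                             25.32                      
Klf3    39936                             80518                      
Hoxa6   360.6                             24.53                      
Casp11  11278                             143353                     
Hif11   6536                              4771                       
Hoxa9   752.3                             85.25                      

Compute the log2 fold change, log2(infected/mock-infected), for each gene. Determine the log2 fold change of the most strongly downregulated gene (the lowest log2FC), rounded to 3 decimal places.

log2(627.2/130.1) = 2.269  (Casp5)
log2(25.32/423.6) = -4.064  (Nfkb9)
log2(80518/39936) = 1.012  (Klf3)
log2(24.53/360.6) = -3.878  (Hoxa6)
log2(143353/11278) = 3.668  (Casp11)
log2(4771/6536) = -0.454  (Hif11)
log2(85.25/752.3) = -3.142  (Hoxa9)
Nfkb9 is most strongly downregulated.

-4.064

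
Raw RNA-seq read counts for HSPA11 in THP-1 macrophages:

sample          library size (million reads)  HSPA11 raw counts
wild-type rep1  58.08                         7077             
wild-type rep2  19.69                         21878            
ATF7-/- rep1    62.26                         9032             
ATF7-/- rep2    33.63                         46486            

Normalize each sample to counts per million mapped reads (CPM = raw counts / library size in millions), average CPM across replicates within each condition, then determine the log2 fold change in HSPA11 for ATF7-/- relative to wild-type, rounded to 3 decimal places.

CPM(wild-type rep1) = 7077 / 58.08 = 121.8492
CPM(wild-type rep2) = 21878 / 19.69 = 1111.1224
CPM(ATF7-/- rep1) = 9032 / 62.26 = 145.0691
CPM(ATF7-/- rep2) = 46486 / 33.63 = 1382.2777
mean CPM(wild-type) = 616.4858; mean CPM(ATF7-/-) = 763.6734
Fold change = 763.6734 / 616.4858 = 1.23875
log2(1.23875) = 0.3089

0.309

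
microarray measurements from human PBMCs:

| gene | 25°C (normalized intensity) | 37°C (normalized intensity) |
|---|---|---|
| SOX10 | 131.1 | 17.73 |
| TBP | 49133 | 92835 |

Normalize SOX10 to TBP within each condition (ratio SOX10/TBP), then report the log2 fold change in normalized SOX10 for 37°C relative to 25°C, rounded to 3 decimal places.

SOX10/TBP (25°C) = 131.1 / 49133 = 0.0026683
SOX10/TBP (37°C) = 17.73 / 92835 = 0.00019098
Fold change = 0.00019098 / 0.0026683 = 0.0716
log2(0.0716) = -3.8044

-3.804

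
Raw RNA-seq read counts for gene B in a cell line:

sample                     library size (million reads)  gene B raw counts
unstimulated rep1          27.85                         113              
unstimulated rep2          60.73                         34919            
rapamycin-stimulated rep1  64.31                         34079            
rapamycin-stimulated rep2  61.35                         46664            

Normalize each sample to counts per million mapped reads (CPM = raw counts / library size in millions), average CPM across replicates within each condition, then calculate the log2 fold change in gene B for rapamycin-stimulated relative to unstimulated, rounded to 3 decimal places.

1.156

CPM(unstimulated rep1) = 113 / 27.85 = 4.0575
CPM(unstimulated rep2) = 34919 / 60.73 = 574.9877
CPM(rapamycin-stimulated rep1) = 34079 / 64.31 = 529.9176
CPM(rapamycin-stimulated rep2) = 46664 / 61.35 = 760.6194
mean CPM(unstimulated) = 289.5226; mean CPM(rapamycin-stimulated) = 645.2685
Fold change = 645.2685 / 289.5226 = 2.22873
log2(2.22873) = 1.1562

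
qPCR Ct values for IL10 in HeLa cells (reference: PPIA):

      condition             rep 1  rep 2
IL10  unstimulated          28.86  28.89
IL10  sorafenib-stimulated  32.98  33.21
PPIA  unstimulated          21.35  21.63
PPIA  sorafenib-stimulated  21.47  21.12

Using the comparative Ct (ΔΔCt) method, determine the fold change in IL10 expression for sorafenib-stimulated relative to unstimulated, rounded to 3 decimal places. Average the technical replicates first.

Mean Ct: IL10 unstimulated 28.875; IL10 sorafenib-stimulated 33.095; PPIA unstimulated 21.490; PPIA sorafenib-stimulated 21.295
ΔCt(unstimulated) = 28.875 − 21.490 = 7.385
ΔCt(sorafenib-stimulated) = 33.095 − 21.295 = 11.800
ΔΔCt = 11.800 − 7.385 = 4.415
Fold change = 2^(−4.415) = 0.0469

0.047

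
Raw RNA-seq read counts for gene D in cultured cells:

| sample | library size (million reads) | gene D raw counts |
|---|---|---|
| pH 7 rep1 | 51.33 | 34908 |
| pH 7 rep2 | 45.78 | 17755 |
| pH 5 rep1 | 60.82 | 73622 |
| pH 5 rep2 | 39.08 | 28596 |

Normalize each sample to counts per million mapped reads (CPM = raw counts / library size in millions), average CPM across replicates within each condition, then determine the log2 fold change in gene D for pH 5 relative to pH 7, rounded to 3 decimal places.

CPM(pH 7 rep1) = 34908 / 51.33 = 680.0701
CPM(pH 7 rep2) = 17755 / 45.78 = 387.8331
CPM(pH 5 rep1) = 73622 / 60.82 = 1210.4900
CPM(pH 5 rep2) = 28596 / 39.08 = 731.7298
mean CPM(pH 7) = 533.9516; mean CPM(pH 5) = 971.1099
Fold change = 971.1099 / 533.9516 = 1.81872
log2(1.81872) = 0.8629

0.863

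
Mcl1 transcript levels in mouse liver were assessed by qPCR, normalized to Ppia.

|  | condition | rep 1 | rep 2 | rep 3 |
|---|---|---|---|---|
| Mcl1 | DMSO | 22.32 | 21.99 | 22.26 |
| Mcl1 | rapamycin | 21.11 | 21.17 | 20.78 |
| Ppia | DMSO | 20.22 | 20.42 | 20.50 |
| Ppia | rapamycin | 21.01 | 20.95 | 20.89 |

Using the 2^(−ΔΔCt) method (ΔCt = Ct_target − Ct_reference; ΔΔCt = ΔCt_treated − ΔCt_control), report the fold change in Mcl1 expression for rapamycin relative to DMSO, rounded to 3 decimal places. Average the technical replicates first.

Mean Ct: Mcl1 DMSO 22.190; Mcl1 rapamycin 21.020; Ppia DMSO 20.380; Ppia rapamycin 20.950
ΔCt(DMSO) = 22.190 − 20.380 = 1.810
ΔCt(rapamycin) = 21.020 − 20.950 = 0.070
ΔΔCt = 0.070 − 1.810 = -1.740
Fold change = 2^(−(-1.740)) = 2^1.740 = 3.3404

3.340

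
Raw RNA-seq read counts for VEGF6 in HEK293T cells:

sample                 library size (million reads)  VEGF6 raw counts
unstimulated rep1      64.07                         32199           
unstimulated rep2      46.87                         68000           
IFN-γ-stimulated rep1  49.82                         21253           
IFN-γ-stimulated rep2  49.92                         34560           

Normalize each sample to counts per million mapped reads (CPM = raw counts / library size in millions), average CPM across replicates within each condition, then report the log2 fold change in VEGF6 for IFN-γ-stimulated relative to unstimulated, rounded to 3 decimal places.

-0.804

CPM(unstimulated rep1) = 32199 / 64.07 = 502.5597
CPM(unstimulated rep2) = 68000 / 46.87 = 1450.8214
CPM(IFN-γ-stimulated rep1) = 21253 / 49.82 = 426.5957
CPM(IFN-γ-stimulated rep2) = 34560 / 49.92 = 692.3077
mean CPM(unstimulated) = 976.6906; mean CPM(IFN-γ-stimulated) = 559.4517
Fold change = 559.4517 / 976.6906 = 0.57280
log2(0.57280) = -0.8039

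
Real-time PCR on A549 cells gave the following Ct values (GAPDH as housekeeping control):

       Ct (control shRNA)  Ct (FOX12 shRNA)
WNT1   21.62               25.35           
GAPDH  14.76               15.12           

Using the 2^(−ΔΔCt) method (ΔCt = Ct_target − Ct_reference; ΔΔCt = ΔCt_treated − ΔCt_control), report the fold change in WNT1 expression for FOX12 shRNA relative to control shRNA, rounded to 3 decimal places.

ΔCt(control shRNA) = 21.620 − 14.760 = 6.860
ΔCt(FOX12 shRNA) = 25.350 − 15.120 = 10.230
ΔΔCt = 10.230 − 6.860 = 3.370
Fold change = 2^(−3.370) = 0.0967

0.097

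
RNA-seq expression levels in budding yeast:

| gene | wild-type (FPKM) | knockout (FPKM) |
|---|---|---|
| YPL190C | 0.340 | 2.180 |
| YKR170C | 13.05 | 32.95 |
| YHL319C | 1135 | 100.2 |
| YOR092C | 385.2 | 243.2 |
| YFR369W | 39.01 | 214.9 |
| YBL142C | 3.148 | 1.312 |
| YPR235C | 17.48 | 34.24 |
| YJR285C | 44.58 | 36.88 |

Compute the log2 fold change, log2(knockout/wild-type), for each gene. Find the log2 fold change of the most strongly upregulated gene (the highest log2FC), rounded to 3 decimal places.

2.681

log2(2.180/0.340) = 2.681  (YPL190C)
log2(32.95/13.05) = 1.336  (YKR170C)
log2(100.2/1135) = -3.502  (YHL319C)
log2(243.2/385.2) = -0.663  (YOR092C)
log2(214.9/39.01) = 2.462  (YFR369W)
log2(1.312/3.148) = -1.263  (YBL142C)
log2(34.24/17.48) = 0.970  (YPR235C)
log2(36.88/44.58) = -0.274  (YJR285C)
YPL190C is most strongly upregulated.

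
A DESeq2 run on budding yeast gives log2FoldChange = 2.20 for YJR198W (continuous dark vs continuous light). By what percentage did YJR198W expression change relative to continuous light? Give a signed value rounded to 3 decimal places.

359.479%

Fold change = 2^(2.20) = 4.5948
Percent change = (FC − 1) × 100% = (4.5948 − 1) × 100 = 359.479%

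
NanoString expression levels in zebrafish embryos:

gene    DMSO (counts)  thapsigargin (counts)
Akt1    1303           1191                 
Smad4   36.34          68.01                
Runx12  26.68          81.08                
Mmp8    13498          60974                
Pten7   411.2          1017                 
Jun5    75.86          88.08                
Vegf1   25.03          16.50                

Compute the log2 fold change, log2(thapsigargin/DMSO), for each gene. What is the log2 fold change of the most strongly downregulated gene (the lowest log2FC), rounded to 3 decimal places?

log2(1191/1303) = -0.130  (Akt1)
log2(68.01/36.34) = 0.904  (Smad4)
log2(81.08/26.68) = 1.604  (Runx12)
log2(60974/13498) = 2.175  (Mmp8)
log2(1017/411.2) = 1.306  (Pten7)
log2(88.08/75.86) = 0.215  (Jun5)
log2(16.50/25.03) = -0.601  (Vegf1)
Vegf1 is most strongly downregulated.

-0.601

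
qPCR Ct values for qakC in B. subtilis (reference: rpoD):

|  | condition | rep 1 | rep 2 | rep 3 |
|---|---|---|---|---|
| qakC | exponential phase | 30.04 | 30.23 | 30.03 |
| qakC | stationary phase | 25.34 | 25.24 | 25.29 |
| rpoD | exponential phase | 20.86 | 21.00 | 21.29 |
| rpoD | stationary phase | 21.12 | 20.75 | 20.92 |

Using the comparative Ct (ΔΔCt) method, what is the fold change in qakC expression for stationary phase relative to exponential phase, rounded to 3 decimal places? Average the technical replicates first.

25.813

Mean Ct: qakC exponential phase 30.100; qakC stationary phase 25.290; rpoD exponential phase 21.050; rpoD stationary phase 20.930
ΔCt(exponential phase) = 30.100 − 21.050 = 9.050
ΔCt(stationary phase) = 25.290 − 20.930 = 4.360
ΔΔCt = 4.360 − 9.050 = -4.690
Fold change = 2^(−(-4.690)) = 2^4.690 = 25.8125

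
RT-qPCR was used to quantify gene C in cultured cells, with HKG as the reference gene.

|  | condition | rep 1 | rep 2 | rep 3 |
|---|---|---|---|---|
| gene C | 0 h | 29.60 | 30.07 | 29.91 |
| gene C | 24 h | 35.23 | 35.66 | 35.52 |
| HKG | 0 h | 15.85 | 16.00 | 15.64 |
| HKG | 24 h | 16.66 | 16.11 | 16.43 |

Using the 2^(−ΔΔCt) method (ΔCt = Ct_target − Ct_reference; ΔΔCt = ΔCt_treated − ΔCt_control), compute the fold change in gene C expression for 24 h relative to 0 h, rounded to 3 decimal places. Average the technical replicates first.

0.030

Mean Ct: gene C 0 h 29.860; gene C 24 h 35.470; HKG 0 h 15.830; HKG 24 h 16.400
ΔCt(0 h) = 29.860 − 15.830 = 14.030
ΔCt(24 h) = 35.470 − 16.400 = 19.070
ΔΔCt = 19.070 − 14.030 = 5.040
Fold change = 2^(−5.040) = 0.0304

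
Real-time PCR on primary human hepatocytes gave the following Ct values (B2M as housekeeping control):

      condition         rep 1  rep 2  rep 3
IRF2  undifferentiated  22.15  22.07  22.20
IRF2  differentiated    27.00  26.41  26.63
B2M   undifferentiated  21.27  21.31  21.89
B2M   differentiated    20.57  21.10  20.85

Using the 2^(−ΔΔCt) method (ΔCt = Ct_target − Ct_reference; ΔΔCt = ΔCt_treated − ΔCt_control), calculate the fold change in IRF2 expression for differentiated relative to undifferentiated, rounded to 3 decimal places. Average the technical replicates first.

Mean Ct: IRF2 undifferentiated 22.140; IRF2 differentiated 26.680; B2M undifferentiated 21.490; B2M differentiated 20.840
ΔCt(undifferentiated) = 22.140 − 21.490 = 0.650
ΔCt(differentiated) = 26.680 − 20.840 = 5.840
ΔΔCt = 5.840 − 0.650 = 5.190
Fold change = 2^(−5.190) = 0.0274

0.027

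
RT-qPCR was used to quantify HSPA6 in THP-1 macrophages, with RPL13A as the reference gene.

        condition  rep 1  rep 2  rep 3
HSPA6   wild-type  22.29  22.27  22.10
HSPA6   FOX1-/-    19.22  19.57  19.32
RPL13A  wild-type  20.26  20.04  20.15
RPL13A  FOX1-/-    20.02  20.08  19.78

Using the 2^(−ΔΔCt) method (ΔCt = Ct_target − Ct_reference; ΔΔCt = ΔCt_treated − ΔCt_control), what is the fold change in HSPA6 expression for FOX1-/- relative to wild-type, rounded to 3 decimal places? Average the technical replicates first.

6.320

Mean Ct: HSPA6 wild-type 22.220; HSPA6 FOX1-/- 19.370; RPL13A wild-type 20.150; RPL13A FOX1-/- 19.960
ΔCt(wild-type) = 22.220 − 20.150 = 2.070
ΔCt(FOX1-/-) = 19.370 − 19.960 = -0.590
ΔΔCt = -0.590 − 2.070 = -2.660
Fold change = 2^(−(-2.660)) = 2^2.660 = 6.3203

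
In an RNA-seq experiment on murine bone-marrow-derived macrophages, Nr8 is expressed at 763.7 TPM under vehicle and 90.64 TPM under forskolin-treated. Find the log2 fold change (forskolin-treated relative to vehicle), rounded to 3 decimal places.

-3.075

Fold change = 90.64 / 763.7 = 0.1187
log2(0.1187) = -3.0748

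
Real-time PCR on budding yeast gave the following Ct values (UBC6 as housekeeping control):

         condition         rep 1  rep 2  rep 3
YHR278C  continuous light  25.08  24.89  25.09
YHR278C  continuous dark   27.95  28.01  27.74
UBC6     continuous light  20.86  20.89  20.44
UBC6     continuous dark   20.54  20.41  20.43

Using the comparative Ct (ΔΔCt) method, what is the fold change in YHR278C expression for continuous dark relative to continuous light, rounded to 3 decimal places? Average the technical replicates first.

0.113

Mean Ct: YHR278C continuous light 25.020; YHR278C continuous dark 27.900; UBC6 continuous light 20.730; UBC6 continuous dark 20.460
ΔCt(continuous light) = 25.020 − 20.730 = 4.290
ΔCt(continuous dark) = 27.900 − 20.460 = 7.440
ΔΔCt = 7.440 − 4.290 = 3.150
Fold change = 2^(−3.150) = 0.1127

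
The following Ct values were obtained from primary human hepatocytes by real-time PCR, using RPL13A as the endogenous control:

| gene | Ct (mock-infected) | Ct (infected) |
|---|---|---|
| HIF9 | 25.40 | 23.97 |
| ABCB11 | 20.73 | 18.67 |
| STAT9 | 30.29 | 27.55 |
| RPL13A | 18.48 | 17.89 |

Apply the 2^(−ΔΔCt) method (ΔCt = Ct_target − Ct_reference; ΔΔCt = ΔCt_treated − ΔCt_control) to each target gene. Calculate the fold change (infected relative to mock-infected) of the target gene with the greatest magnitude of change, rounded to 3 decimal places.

4.438

HIF9: ΔΔCt = (23.97−17.89) − (25.40−18.48) = 6.08 − 6.92 = -0.84; fold change = 2^0.84 = 1.790
ABCB11: ΔΔCt = (18.67−17.89) − (20.73−18.48) = 0.78 − 2.25 = -1.47; fold change = 2^1.47 = 2.770
STAT9: ΔΔCt = (27.55−17.89) − (30.29−18.48) = 9.66 − 11.81 = -2.15; fold change = 2^2.15 = 4.438
STAT9 has the largest |ΔΔCt| = 2.15.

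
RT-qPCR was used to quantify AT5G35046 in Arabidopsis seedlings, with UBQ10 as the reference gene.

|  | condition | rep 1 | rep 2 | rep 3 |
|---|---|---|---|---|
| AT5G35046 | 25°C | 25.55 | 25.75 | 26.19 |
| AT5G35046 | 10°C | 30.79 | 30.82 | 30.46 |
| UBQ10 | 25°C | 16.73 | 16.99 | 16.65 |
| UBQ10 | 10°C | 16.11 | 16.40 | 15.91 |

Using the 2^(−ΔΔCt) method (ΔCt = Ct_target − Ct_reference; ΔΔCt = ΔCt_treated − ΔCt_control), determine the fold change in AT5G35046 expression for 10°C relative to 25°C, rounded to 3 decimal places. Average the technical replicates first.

0.022

Mean Ct: AT5G35046 25°C 25.830; AT5G35046 10°C 30.690; UBQ10 25°C 16.790; UBQ10 10°C 16.140
ΔCt(25°C) = 25.830 − 16.790 = 9.040
ΔCt(10°C) = 30.690 − 16.140 = 14.550
ΔΔCt = 14.550 − 9.040 = 5.510
Fold change = 2^(−5.510) = 0.0219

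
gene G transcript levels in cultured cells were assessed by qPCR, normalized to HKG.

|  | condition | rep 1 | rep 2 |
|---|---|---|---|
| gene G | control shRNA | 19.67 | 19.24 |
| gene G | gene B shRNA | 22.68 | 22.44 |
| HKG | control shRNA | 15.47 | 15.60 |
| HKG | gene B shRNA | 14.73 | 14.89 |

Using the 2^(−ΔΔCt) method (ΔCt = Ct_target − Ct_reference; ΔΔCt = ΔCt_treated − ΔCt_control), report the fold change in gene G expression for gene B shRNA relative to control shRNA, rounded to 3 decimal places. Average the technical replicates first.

Mean Ct: gene G control shRNA 19.455; gene G gene B shRNA 22.560; HKG control shRNA 15.535; HKG gene B shRNA 14.810
ΔCt(control shRNA) = 19.455 − 15.535 = 3.920
ΔCt(gene B shRNA) = 22.560 − 14.810 = 7.750
ΔΔCt = 7.750 − 3.920 = 3.830
Fold change = 2^(−3.830) = 0.0703

0.070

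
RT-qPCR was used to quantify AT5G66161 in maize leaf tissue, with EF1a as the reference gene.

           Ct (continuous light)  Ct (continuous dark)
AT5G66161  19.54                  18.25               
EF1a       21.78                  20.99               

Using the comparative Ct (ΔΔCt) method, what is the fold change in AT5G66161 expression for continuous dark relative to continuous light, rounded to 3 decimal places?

ΔCt(continuous light) = 19.540 − 21.780 = -2.240
ΔCt(continuous dark) = 18.250 − 20.990 = -2.740
ΔΔCt = -2.740 − (-2.240) = -0.500
Fold change = 2^(−(-0.500)) = 2^0.500 = 1.4142

1.414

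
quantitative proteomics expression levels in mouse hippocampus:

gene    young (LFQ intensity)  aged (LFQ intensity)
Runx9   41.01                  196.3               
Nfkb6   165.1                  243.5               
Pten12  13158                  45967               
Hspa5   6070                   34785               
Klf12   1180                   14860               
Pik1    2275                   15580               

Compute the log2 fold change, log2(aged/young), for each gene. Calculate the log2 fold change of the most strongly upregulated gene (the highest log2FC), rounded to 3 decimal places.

log2(196.3/41.01) = 2.259  (Runx9)
log2(243.5/165.1) = 0.561  (Nfkb6)
log2(45967/13158) = 1.805  (Pten12)
log2(34785/6070) = 2.519  (Hspa5)
log2(14860/1180) = 3.655  (Klf12)
log2(15580/2275) = 2.776  (Pik1)
Klf12 is most strongly upregulated.

3.655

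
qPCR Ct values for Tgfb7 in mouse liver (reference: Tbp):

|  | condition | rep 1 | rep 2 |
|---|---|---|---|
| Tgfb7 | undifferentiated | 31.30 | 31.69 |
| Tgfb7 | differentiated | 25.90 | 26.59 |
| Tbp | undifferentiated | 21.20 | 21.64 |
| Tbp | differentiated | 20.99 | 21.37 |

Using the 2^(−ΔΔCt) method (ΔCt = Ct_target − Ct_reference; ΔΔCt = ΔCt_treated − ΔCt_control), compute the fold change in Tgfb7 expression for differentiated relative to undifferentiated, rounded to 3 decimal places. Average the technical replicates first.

32.223

Mean Ct: Tgfb7 undifferentiated 31.495; Tgfb7 differentiated 26.245; Tbp undifferentiated 21.420; Tbp differentiated 21.180
ΔCt(undifferentiated) = 31.495 − 21.420 = 10.075
ΔCt(differentiated) = 26.245 − 21.180 = 5.065
ΔΔCt = 5.065 − 10.075 = -5.010
Fold change = 2^(−(-5.010)) = 2^5.010 = 32.2226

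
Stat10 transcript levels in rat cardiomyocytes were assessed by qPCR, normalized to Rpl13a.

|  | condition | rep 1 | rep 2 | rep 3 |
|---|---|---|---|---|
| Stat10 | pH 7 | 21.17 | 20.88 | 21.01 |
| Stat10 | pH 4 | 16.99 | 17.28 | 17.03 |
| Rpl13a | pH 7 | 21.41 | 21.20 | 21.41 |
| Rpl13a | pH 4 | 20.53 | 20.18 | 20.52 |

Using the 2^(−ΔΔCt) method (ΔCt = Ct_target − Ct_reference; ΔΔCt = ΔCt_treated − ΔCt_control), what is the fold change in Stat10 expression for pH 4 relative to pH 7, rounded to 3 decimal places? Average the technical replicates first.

7.945

Mean Ct: Stat10 pH 7 21.020; Stat10 pH 4 17.100; Rpl13a pH 7 21.340; Rpl13a pH 4 20.410
ΔCt(pH 7) = 21.020 − 21.340 = -0.320
ΔCt(pH 4) = 17.100 − 20.410 = -3.310
ΔΔCt = -3.310 − (-0.320) = -2.990
Fold change = 2^(−(-2.990)) = 2^2.990 = 7.9447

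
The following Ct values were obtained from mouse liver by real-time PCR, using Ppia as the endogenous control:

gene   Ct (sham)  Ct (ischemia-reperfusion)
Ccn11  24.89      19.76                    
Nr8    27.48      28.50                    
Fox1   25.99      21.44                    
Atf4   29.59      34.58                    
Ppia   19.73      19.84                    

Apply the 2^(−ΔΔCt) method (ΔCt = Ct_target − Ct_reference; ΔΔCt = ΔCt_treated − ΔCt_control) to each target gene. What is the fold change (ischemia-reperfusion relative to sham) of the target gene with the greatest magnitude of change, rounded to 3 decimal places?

37.792

Ccn11: ΔΔCt = (19.76−19.84) − (24.89−19.73) = -0.08 − 5.16 = -5.24; fold change = 2^5.24 = 37.792
Nr8: ΔΔCt = (28.50−19.84) − (27.48−19.73) = 8.66 − 7.75 = 0.91; fold change = 2^-0.91 = 0.532
Fox1: ΔΔCt = (21.44−19.84) − (25.99−19.73) = 1.60 − 6.26 = -4.66; fold change = 2^4.66 = 25.281
Atf4: ΔΔCt = (34.58−19.84) − (29.59−19.73) = 14.74 − 9.86 = 4.88; fold change = 2^-4.88 = 0.034
Ccn11 has the largest |ΔΔCt| = 5.24.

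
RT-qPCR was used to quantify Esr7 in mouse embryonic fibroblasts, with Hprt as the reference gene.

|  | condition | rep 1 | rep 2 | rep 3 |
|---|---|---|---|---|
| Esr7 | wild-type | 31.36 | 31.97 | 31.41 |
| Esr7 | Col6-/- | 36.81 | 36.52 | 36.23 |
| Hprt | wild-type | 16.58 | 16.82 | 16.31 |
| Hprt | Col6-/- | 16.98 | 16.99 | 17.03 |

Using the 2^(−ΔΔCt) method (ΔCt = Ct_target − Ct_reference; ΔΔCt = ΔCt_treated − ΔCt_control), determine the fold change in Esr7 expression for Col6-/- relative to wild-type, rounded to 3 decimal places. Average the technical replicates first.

Mean Ct: Esr7 wild-type 31.580; Esr7 Col6-/- 36.520; Hprt wild-type 16.570; Hprt Col6-/- 17.000
ΔCt(wild-type) = 31.580 − 16.570 = 15.010
ΔCt(Col6-/-) = 36.520 − 17.000 = 19.520
ΔΔCt = 19.520 − 15.010 = 4.510
Fold change = 2^(−4.510) = 0.0439

0.044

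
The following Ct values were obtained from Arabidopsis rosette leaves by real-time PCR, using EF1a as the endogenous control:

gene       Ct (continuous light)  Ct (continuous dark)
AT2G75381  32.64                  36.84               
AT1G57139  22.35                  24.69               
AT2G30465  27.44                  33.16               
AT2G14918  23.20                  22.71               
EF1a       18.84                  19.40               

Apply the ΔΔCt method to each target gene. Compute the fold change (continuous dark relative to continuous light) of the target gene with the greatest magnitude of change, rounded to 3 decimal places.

AT2G75381: ΔΔCt = (36.84−19.40) − (32.64−18.84) = 17.44 − 13.80 = 3.64; fold change = 2^-3.64 = 0.080
AT1G57139: ΔΔCt = (24.69−19.40) − (22.35−18.84) = 5.29 − 3.51 = 1.78; fold change = 2^-1.78 = 0.291
AT2G30465: ΔΔCt = (33.16−19.40) − (27.44−18.84) = 13.76 − 8.60 = 5.16; fold change = 2^-5.16 = 0.028
AT2G14918: ΔΔCt = (22.71−19.40) − (23.20−18.84) = 3.31 − 4.36 = -1.05; fold change = 2^1.05 = 2.071
AT2G30465 has the largest |ΔΔCt| = 5.16.

0.028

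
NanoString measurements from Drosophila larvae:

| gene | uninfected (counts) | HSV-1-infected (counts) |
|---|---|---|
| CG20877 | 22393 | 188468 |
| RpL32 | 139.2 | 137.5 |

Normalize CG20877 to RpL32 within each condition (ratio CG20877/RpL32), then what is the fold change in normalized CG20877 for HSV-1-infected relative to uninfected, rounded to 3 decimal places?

CG20877/RpL32 (uninfected) = 22393 / 139.2 = 160.87
CG20877/RpL32 (HSV-1-infected) = 188468 / 137.5 = 1370.7
Fold change = 1370.7 / 160.87 = 8.5204

8.520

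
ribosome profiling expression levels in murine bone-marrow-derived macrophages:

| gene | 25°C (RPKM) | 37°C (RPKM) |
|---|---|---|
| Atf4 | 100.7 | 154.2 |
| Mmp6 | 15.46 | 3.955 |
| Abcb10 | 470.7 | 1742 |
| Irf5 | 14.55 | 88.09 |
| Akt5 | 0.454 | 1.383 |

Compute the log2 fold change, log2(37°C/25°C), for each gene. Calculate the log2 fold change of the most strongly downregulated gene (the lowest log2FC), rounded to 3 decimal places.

log2(154.2/100.7) = 0.615  (Atf4)
log2(3.955/15.46) = -1.967  (Mmp6)
log2(1742/470.7) = 1.888  (Abcb10)
log2(88.09/14.55) = 2.598  (Irf5)
log2(1.383/0.454) = 1.607  (Akt5)
Mmp6 is most strongly downregulated.

-1.967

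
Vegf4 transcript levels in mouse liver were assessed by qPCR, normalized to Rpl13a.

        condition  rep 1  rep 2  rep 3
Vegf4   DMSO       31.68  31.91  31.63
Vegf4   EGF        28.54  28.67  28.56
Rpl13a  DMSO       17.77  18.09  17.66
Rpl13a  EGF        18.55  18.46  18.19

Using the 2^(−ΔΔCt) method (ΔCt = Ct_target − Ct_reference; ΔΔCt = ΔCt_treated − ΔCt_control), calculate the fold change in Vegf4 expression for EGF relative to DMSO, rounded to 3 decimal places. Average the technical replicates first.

Mean Ct: Vegf4 DMSO 31.740; Vegf4 EGF 28.590; Rpl13a DMSO 17.840; Rpl13a EGF 18.400
ΔCt(DMSO) = 31.740 − 17.840 = 13.900
ΔCt(EGF) = 28.590 − 18.400 = 10.190
ΔΔCt = 10.190 − 13.900 = -3.710
Fold change = 2^(−(-3.710)) = 2^3.710 = 13.0864

13.086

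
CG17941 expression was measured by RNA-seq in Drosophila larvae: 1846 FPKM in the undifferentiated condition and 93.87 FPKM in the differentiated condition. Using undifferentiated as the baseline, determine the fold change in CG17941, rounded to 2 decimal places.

Fold change = 93.87 / 1846 = 0.051
CG17941 is downregulated.

0.05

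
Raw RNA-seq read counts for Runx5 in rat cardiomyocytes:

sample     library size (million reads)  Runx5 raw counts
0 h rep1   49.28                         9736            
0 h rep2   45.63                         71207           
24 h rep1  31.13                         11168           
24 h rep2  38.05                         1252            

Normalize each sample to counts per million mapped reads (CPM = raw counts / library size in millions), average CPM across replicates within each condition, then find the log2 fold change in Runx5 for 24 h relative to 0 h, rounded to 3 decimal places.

-2.166

CPM(0 h rep1) = 9736 / 49.28 = 197.5649
CPM(0 h rep2) = 71207 / 45.63 = 1560.5304
CPM(24 h rep1) = 11168 / 31.13 = 358.7536
CPM(24 h rep2) = 1252 / 38.05 = 32.9041
mean CPM(0 h) = 879.0476; mean CPM(24 h) = 195.8288
Fold change = 195.8288 / 879.0476 = 0.22277
log2(0.22277) = -2.1663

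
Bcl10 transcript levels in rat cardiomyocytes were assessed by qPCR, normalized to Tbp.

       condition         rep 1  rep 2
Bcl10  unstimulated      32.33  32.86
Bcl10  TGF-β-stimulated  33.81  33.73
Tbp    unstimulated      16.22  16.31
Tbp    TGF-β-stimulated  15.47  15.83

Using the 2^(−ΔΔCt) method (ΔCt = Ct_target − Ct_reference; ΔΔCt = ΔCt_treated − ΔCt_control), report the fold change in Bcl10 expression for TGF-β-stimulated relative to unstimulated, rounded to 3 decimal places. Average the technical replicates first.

0.289

Mean Ct: Bcl10 unstimulated 32.595; Bcl10 TGF-β-stimulated 33.770; Tbp unstimulated 16.265; Tbp TGF-β-stimulated 15.650
ΔCt(unstimulated) = 32.595 − 16.265 = 16.330
ΔCt(TGF-β-stimulated) = 33.770 − 15.650 = 18.120
ΔΔCt = 18.120 − 16.330 = 1.790
Fold change = 2^(−1.790) = 0.2892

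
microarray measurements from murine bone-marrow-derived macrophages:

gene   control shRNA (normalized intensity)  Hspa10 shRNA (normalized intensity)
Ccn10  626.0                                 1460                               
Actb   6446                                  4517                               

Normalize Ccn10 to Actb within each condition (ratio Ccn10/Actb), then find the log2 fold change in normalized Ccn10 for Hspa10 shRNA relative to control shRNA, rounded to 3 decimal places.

Ccn10/Actb (control shRNA) = 626.0 / 6446 = 0.097114
Ccn10/Actb (Hspa10 shRNA) = 1460 / 4517 = 0.32322
Fold change = 0.32322 / 0.097114 = 3.3283
log2(3.3283) = 1.7348

1.735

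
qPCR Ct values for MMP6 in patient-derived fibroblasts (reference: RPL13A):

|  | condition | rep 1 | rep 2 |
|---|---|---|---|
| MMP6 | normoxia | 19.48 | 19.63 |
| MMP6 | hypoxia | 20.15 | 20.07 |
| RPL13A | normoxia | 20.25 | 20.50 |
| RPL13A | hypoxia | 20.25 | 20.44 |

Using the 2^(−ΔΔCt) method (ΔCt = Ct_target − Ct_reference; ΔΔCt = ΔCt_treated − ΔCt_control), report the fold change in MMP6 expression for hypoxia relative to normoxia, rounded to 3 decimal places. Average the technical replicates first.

Mean Ct: MMP6 normoxia 19.555; MMP6 hypoxia 20.110; RPL13A normoxia 20.375; RPL13A hypoxia 20.345
ΔCt(normoxia) = 19.555 − 20.375 = -0.820
ΔCt(hypoxia) = 20.110 − 20.345 = -0.235
ΔΔCt = -0.235 − (-0.820) = 0.585
Fold change = 2^(−0.585) = 0.6666

0.667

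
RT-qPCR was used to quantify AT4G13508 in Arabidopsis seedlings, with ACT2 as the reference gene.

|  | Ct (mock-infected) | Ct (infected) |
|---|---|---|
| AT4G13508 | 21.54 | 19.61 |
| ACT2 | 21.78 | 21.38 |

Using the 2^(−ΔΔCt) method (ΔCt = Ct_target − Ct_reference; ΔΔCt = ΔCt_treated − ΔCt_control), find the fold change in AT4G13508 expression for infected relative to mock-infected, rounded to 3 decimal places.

2.888

ΔCt(mock-infected) = 21.540 − 21.780 = -0.240
ΔCt(infected) = 19.610 − 21.380 = -1.770
ΔΔCt = -1.770 − (-0.240) = -1.530
Fold change = 2^(−(-1.530)) = 2^1.530 = 2.8879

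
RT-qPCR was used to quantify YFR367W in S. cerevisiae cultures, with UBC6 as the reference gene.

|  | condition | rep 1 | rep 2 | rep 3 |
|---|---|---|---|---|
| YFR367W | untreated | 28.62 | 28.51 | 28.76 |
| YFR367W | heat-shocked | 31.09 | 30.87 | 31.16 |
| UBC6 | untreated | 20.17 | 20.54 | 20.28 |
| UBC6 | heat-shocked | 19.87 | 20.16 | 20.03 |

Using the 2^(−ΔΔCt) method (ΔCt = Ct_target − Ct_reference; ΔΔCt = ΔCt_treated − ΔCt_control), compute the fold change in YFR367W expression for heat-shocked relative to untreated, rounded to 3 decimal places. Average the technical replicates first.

0.152

Mean Ct: YFR367W untreated 28.630; YFR367W heat-shocked 31.040; UBC6 untreated 20.330; UBC6 heat-shocked 20.020
ΔCt(untreated) = 28.630 − 20.330 = 8.300
ΔCt(heat-shocked) = 31.040 − 20.020 = 11.020
ΔΔCt = 11.020 − 8.300 = 2.720
Fold change = 2^(−2.720) = 0.1518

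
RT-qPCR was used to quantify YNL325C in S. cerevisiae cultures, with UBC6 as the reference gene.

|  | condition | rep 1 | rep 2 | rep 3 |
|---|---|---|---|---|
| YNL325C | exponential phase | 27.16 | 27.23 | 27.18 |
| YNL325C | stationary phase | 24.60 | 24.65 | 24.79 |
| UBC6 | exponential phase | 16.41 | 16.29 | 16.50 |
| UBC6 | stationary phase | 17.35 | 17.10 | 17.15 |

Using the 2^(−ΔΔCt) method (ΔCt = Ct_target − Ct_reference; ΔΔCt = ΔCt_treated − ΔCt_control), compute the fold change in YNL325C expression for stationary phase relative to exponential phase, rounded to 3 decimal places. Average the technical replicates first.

Mean Ct: YNL325C exponential phase 27.190; YNL325C stationary phase 24.680; UBC6 exponential phase 16.400; UBC6 stationary phase 17.200
ΔCt(exponential phase) = 27.190 − 16.400 = 10.790
ΔCt(stationary phase) = 24.680 − 17.200 = 7.480
ΔΔCt = 7.480 − 10.790 = -3.310
Fold change = 2^(−(-3.310)) = 2^3.310 = 9.9177

9.918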